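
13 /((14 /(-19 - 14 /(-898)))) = -55406 /3143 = -17.63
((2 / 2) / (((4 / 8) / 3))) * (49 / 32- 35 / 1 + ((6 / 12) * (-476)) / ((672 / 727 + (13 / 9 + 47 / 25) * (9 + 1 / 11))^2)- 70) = -6461052279801 / 10382794816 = -622.28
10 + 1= 11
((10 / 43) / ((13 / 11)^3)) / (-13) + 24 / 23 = 29168822 / 28246829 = 1.03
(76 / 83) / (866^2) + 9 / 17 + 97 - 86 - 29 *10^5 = -767183189028625 / 264546979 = -2899988.47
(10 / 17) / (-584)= -5 / 4964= -0.00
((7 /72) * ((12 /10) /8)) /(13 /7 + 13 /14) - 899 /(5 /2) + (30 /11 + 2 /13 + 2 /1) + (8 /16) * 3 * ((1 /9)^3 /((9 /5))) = -8874651431 /25019280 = -354.71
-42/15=-2.80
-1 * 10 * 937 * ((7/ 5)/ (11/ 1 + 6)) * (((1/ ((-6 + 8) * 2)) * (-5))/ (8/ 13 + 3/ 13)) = 426335/ 374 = 1139.93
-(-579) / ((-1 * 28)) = -579 / 28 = -20.68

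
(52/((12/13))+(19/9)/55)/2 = 13952/495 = 28.19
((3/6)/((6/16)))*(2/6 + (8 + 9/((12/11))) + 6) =271/9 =30.11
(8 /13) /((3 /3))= 8 /13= 0.62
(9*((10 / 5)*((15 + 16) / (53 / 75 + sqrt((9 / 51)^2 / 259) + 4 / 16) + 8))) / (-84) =-373652310378 / 43152144133 + 213435000*sqrt(259) / 43152144133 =-8.58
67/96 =0.70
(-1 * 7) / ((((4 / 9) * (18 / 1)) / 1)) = -7 / 8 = -0.88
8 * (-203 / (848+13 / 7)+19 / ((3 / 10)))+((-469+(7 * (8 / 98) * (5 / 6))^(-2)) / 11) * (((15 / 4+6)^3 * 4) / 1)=-156080.55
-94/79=-1.19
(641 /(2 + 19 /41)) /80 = 26281 /8080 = 3.25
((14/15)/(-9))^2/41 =196/747225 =0.00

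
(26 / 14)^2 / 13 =13 / 49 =0.27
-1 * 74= -74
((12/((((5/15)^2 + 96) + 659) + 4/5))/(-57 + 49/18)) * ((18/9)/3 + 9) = -0.00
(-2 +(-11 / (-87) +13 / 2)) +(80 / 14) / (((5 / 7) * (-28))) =5287 / 1218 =4.34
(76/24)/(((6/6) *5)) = 19/30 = 0.63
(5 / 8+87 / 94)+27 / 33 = 2.37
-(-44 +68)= -24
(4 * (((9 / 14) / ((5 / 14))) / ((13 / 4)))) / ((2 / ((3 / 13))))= 216 / 845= 0.26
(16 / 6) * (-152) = -1216 / 3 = -405.33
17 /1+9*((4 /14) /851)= 17.00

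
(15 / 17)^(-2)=289 / 225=1.28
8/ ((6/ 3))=4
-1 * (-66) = 66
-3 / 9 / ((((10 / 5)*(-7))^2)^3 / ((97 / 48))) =-97 / 1084253184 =-0.00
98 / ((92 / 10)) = 245 / 23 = 10.65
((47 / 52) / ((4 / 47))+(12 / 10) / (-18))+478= 1524287 / 3120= 488.55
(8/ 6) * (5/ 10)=2/ 3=0.67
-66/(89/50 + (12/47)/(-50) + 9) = -6.13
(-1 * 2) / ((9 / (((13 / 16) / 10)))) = -13 / 720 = -0.02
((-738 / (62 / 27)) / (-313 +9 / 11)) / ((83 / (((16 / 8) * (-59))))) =-6465987 / 4417841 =-1.46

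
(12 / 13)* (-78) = -72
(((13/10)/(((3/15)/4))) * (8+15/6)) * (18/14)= 351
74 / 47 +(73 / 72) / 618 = 3296135 / 2091312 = 1.58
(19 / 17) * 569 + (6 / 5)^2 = 637.38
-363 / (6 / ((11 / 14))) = -1331 / 28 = -47.54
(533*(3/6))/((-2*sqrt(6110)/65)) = -533*sqrt(6110)/376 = -110.81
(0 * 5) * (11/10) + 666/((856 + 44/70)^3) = 1586375/1497301619676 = 0.00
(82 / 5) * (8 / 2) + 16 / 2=368 / 5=73.60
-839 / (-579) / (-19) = -839 / 11001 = -0.08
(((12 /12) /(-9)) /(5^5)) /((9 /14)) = -14 /253125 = -0.00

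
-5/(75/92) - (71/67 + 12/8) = -17473/2010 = -8.69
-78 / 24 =-13 / 4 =-3.25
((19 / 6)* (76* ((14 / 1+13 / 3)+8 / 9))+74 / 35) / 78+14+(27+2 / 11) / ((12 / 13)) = 102.78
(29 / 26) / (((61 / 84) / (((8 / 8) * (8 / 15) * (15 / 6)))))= 1624 / 793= 2.05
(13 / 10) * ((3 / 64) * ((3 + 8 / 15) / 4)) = 689 / 12800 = 0.05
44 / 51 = 0.86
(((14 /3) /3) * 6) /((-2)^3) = -7 /6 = -1.17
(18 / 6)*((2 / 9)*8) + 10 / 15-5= 1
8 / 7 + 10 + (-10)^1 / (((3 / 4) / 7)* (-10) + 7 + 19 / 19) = 6586 / 679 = 9.70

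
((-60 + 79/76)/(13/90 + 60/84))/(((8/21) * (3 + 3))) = -9880605/328928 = -30.04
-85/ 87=-0.98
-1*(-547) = 547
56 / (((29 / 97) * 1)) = 5432 / 29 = 187.31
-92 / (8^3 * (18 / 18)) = -23 / 128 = -0.18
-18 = -18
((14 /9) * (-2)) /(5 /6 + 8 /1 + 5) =-56 /249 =-0.22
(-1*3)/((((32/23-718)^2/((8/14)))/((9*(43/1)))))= -68241/52822063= -0.00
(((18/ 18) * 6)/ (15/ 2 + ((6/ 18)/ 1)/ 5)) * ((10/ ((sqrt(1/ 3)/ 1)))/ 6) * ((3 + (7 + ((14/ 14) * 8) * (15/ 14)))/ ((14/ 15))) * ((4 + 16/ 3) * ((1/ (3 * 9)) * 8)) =1040000 * sqrt(3)/ 14301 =125.96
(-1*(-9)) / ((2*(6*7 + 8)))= 9 / 100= 0.09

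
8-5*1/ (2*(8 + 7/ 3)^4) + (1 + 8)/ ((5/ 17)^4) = 1397636110813/ 1154401250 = 1210.70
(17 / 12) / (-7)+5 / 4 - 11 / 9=-11 / 63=-0.17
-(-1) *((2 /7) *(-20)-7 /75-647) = -342724 /525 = -652.81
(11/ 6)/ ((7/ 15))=55/ 14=3.93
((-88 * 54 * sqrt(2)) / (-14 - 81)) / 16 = 297 * sqrt(2) / 95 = 4.42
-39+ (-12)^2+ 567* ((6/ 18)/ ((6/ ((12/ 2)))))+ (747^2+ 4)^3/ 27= 173753255478916135/ 27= 6435305758478375.37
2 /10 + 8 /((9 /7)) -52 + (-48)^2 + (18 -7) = 102124 /45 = 2269.42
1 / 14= 0.07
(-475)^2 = 225625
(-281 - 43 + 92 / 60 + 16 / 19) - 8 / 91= -8343613 / 25935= -321.71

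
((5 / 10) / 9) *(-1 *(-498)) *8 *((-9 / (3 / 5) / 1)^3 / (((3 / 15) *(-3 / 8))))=9960000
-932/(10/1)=-466/5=-93.20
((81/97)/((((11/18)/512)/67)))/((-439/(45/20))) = -112534272/468413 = -240.25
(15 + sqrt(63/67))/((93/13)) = 13 *sqrt(469)/2077 + 65/31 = 2.23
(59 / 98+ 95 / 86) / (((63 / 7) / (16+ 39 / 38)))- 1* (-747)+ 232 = 353894069 / 360297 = 982.23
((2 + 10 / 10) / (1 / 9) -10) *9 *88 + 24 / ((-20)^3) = 13463997 / 1000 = 13464.00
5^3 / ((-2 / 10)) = -625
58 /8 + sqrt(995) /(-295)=29 /4 - sqrt(995) /295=7.14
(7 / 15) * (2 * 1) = 14 / 15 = 0.93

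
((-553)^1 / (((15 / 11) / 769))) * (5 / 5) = -4677827 / 15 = -311855.13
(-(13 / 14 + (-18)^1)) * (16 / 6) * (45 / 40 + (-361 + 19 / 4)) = -226333 / 14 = -16166.64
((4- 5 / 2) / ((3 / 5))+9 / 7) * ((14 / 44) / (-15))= -53 / 660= -0.08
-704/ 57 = -12.35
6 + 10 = 16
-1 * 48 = -48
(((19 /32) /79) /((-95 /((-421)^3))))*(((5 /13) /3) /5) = 74618461 /492960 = 151.37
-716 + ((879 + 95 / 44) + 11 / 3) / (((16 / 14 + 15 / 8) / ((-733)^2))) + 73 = 878548820651 / 5577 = 157530719.14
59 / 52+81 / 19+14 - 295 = -275.60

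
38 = 38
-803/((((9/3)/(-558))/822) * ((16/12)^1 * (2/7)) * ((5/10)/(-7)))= -4511881143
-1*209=-209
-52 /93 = -0.56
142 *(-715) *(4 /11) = -36920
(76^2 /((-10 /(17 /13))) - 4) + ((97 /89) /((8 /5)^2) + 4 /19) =-5337027909 /7034560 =-758.69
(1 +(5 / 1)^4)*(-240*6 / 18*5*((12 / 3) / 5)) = -200320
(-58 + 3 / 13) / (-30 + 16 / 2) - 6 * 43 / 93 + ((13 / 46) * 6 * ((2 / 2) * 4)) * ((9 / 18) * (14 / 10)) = 4689611 / 1019590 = 4.60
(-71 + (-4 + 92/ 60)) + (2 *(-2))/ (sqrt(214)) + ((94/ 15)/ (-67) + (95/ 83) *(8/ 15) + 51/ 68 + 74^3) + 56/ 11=495677043773/ 1223420-2 *sqrt(214)/ 107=405156.62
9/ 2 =4.50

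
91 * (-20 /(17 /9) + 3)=-11739 /17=-690.53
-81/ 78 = -27/ 26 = -1.04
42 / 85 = 0.49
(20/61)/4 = 0.08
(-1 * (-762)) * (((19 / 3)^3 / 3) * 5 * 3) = 8710930 / 9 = 967881.11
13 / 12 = 1.08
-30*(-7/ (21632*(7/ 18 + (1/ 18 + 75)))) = 135/ 1049152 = 0.00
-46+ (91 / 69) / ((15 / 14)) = -44.77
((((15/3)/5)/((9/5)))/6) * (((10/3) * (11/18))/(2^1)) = 275/2916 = 0.09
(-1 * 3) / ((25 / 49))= -147 / 25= -5.88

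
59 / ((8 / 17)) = 1003 / 8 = 125.38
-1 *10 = -10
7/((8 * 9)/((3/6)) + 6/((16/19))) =56/1209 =0.05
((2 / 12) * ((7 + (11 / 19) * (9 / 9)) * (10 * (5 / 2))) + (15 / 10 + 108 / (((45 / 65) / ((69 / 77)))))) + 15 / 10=255105 / 1463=174.37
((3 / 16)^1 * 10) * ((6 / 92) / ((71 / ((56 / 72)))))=35 / 26128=0.00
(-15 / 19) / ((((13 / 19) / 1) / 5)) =-75 / 13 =-5.77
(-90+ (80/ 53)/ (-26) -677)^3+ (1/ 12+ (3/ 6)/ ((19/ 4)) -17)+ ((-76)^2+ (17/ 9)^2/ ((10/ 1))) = -4543656003243132464477/ 10067607629820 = -451314370.83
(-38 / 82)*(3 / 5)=-0.28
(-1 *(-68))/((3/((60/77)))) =1360/77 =17.66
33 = 33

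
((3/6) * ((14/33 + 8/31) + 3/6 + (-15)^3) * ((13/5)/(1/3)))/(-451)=89736803/3075820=29.17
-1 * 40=-40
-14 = -14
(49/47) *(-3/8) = -147/376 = -0.39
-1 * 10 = -10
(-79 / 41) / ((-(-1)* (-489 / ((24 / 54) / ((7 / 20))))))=6320 / 1263087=0.01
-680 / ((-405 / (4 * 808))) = 439552 / 81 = 5426.57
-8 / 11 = -0.73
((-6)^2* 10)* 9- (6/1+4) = 3230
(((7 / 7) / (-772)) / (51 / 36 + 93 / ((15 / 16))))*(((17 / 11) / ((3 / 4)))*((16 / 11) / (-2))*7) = 19040 / 140982061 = 0.00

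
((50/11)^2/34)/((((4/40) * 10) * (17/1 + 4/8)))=500/14399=0.03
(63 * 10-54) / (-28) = -144 / 7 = -20.57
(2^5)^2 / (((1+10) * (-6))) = -512 / 33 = -15.52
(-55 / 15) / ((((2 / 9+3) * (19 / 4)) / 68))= -8976 / 551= -16.29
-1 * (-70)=70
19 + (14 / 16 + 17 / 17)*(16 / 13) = 277 / 13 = 21.31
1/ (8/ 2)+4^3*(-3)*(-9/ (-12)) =-575/ 4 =-143.75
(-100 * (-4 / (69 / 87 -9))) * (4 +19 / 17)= -249.43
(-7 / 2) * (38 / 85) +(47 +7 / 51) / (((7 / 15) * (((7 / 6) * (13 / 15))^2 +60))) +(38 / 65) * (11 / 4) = 2597151373 / 1529305414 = 1.70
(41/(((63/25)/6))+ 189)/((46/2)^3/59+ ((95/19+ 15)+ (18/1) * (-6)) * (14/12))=355121/128303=2.77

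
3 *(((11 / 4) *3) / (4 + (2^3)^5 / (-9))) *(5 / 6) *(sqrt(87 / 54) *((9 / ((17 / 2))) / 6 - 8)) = 9405 *sqrt(58) / 1271872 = 0.06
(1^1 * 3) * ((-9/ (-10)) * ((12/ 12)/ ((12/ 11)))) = 99/ 40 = 2.48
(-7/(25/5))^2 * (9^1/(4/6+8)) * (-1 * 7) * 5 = -9261/130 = -71.24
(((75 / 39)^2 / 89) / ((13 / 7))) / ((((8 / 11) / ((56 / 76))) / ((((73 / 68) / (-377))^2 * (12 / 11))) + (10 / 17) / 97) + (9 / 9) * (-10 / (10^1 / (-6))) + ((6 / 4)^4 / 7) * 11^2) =0.00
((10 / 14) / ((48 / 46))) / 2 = 115 / 336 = 0.34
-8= -8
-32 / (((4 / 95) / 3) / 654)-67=-1491187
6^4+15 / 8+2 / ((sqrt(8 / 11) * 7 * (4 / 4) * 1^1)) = sqrt(22) / 14+10383 / 8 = 1298.21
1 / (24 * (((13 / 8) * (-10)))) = -1 / 390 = -0.00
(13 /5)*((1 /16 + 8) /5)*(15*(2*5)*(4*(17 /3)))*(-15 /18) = -47515 /4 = -11878.75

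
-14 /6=-7 /3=-2.33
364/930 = 0.39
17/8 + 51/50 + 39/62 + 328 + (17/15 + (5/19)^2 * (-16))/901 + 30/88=22101720030817/66548400600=332.11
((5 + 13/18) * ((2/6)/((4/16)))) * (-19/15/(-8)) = 1957/1620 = 1.21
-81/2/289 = -81/578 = -0.14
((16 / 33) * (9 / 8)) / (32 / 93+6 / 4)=1116 / 3773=0.30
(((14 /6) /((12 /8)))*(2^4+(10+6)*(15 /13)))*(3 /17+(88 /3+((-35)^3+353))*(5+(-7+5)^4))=-95145481088 /1989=-47835837.65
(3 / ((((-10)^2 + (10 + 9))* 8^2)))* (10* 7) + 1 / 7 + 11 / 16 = 3267 / 3808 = 0.86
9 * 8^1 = 72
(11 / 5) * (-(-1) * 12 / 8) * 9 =297 / 10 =29.70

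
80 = 80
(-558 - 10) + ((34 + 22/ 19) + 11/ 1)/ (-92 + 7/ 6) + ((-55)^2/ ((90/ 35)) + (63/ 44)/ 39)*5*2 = 298408888477/ 26653770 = 11195.75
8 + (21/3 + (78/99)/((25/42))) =4489/275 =16.32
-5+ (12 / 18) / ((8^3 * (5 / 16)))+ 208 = 48721 / 240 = 203.00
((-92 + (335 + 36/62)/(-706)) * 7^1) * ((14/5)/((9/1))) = -19834367/98487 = -201.39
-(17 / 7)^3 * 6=-29478 / 343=-85.94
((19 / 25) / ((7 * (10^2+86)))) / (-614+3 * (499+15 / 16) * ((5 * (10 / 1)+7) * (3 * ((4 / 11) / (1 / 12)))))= 209 / 400485662850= 0.00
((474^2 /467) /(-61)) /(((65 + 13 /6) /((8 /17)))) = -10784448 /195164437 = -0.06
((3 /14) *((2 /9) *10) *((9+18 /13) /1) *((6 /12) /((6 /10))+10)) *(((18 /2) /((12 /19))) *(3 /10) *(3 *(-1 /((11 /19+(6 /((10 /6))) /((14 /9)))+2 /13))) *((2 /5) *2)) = -9503325 /52684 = -180.38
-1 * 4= -4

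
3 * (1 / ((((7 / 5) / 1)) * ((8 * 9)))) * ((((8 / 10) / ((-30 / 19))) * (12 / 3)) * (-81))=171 / 35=4.89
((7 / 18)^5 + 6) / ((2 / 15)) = 56771075 / 1259712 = 45.07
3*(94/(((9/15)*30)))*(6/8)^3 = 423/64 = 6.61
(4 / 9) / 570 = 2 / 2565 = 0.00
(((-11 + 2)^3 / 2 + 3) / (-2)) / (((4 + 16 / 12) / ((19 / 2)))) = 41211 / 128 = 321.96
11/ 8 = 1.38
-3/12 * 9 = -9/4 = -2.25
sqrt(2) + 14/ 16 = 7/ 8 + sqrt(2) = 2.29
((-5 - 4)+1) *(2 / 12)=-1.33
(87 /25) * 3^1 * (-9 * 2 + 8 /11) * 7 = -69426 /55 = -1262.29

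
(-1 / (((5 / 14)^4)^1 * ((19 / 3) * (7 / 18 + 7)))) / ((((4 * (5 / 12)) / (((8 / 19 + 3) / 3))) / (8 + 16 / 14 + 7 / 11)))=-414427104 / 47155625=-8.79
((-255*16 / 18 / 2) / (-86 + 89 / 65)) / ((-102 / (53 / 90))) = -3445 / 445581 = -0.01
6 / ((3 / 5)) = 10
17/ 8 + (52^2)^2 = 58492945/ 8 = 7311618.12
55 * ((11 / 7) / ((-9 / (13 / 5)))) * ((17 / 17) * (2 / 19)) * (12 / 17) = -12584 / 6783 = -1.86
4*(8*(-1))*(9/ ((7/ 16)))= -4608/ 7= -658.29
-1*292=-292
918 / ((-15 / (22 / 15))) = -2244 / 25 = -89.76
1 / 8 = 0.12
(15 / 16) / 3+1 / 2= 13 / 16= 0.81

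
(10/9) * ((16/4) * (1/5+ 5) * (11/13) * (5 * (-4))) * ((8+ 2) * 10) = -352000/9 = -39111.11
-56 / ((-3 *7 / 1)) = 8 / 3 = 2.67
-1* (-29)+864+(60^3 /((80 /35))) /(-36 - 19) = -9077 /11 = -825.18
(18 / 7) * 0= 0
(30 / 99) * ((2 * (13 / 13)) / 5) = 4 / 33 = 0.12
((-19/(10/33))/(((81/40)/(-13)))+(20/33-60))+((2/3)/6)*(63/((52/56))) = 1353910/3861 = 350.66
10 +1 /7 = 71 /7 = 10.14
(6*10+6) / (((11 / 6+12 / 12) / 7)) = 2772 / 17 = 163.06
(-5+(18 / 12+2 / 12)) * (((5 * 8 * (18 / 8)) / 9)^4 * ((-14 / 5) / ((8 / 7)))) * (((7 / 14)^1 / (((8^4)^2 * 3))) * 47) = 1439375 / 37748736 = 0.04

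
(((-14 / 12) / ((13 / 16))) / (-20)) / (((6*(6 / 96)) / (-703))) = -78736 / 585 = -134.59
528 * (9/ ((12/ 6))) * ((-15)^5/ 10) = -180427500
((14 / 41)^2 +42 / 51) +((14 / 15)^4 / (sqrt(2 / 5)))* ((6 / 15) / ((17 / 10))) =76832* sqrt(10) / 860625 +26866 / 28577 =1.22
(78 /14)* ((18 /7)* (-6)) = -4212 /49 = -85.96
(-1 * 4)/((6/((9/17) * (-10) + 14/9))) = 1144/459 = 2.49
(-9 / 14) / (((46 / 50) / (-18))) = 2025 / 161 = 12.58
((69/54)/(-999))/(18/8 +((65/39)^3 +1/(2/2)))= -2/12321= -0.00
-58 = -58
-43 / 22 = -1.95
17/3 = 5.67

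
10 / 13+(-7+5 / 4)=-259 / 52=-4.98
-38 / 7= -5.43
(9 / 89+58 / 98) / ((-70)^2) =1511 / 10684450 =0.00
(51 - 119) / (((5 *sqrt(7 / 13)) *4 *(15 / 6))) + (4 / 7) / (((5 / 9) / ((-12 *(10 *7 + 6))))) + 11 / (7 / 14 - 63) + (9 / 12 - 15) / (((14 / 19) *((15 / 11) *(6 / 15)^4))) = -167128987 / 112000 - 34 *sqrt(91) / 175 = -1494.08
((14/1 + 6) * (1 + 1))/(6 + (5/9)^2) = 3240/511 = 6.34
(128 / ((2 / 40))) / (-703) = -2560 / 703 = -3.64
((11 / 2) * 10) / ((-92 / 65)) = -3575 / 92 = -38.86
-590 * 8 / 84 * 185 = -218300 / 21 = -10395.24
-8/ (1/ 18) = -144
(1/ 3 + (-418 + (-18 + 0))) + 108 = -983/ 3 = -327.67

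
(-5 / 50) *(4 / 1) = -0.40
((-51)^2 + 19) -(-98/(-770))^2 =7925451/3025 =2619.98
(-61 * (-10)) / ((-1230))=-61 / 123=-0.50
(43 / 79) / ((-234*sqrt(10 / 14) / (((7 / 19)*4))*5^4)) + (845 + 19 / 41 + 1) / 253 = 3155 / 943 - 602*sqrt(35) / 548803125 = 3.35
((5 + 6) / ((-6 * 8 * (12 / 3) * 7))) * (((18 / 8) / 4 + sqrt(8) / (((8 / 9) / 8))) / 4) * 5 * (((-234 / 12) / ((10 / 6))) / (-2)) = -3861 * sqrt(2) / 3584 - 3861 / 114688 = -1.56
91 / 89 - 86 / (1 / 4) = -30525 / 89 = -342.98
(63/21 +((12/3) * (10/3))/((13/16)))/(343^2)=757/4588311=0.00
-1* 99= -99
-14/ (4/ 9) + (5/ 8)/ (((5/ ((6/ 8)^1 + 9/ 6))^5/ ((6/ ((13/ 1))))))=-31.49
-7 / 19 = -0.37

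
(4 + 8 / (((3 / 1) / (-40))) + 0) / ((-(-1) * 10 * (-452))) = 0.02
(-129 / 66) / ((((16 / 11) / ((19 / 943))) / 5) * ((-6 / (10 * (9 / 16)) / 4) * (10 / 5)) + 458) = -61275 / 14116892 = -0.00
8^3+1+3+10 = 526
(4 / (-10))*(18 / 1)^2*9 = -5832 / 5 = -1166.40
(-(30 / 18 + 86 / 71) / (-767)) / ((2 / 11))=6743 / 326742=0.02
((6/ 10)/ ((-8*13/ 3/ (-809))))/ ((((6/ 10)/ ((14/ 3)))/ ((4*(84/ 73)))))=475692/ 949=501.26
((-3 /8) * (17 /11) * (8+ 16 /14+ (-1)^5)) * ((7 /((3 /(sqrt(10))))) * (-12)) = 2907 * sqrt(10) /22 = 417.85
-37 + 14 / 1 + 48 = 25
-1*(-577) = 577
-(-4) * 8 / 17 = 32 / 17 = 1.88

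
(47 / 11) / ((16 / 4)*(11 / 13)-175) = -611 / 24541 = -0.02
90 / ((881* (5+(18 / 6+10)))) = 5 / 881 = 0.01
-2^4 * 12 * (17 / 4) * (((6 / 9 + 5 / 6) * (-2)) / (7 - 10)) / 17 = -48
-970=-970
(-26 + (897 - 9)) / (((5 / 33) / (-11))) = -312906 / 5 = -62581.20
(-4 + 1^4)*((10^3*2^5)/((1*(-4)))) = 24000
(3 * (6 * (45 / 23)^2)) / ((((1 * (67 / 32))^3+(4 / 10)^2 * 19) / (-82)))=-816168960000 / 1764998449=-462.42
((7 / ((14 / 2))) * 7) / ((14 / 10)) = 5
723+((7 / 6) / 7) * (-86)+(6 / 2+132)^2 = 56801 / 3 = 18933.67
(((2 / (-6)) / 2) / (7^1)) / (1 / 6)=-1 / 7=-0.14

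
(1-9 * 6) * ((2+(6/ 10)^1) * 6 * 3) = -12402/ 5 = -2480.40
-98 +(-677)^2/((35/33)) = 15121427/35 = 432040.77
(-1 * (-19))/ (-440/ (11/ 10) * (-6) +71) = 19/ 2471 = 0.01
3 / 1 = 3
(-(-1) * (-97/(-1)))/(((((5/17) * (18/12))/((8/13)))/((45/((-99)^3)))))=-26384/4204629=-0.01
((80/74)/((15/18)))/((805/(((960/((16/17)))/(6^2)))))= 272/5957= 0.05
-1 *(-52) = 52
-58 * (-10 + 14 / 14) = 522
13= 13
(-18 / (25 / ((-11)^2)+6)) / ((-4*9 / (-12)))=-726 / 751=-0.97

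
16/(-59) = -16/59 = -0.27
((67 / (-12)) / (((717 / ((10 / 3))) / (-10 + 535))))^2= 3436890625 / 18507204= 185.71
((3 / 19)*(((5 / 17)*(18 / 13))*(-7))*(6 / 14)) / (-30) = 0.01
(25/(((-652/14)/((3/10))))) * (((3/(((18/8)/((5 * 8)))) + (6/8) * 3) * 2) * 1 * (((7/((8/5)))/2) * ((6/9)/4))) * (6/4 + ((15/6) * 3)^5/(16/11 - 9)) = 2273958127525/110829568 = 20517.61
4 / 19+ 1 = 23 / 19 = 1.21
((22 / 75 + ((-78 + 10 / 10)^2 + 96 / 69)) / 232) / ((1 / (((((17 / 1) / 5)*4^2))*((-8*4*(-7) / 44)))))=19478740624 / 2751375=7079.64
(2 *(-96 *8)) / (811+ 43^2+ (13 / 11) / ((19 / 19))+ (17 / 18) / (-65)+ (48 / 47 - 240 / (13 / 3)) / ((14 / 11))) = -6503777280 / 11087133247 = -0.59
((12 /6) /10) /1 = 1 /5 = 0.20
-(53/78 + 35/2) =-709/39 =-18.18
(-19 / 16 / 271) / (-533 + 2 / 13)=247 / 30035472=0.00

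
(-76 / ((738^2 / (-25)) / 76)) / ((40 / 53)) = 0.35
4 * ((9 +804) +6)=3276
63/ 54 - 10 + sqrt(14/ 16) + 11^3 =sqrt(14)/ 4 + 7933/ 6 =1323.10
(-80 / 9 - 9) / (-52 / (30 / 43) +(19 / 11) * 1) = 8855 / 36039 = 0.25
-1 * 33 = -33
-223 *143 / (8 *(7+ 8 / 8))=-31889 / 64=-498.27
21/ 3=7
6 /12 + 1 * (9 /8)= 13 /8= 1.62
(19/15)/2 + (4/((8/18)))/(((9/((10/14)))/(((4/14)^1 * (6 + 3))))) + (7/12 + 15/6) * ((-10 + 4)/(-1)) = 15413/735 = 20.97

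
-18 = -18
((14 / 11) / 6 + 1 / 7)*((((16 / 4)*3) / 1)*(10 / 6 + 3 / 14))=12956 / 1617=8.01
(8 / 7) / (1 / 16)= 128 / 7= 18.29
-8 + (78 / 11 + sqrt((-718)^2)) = 7888 / 11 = 717.09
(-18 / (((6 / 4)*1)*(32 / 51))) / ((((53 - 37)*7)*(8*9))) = -0.00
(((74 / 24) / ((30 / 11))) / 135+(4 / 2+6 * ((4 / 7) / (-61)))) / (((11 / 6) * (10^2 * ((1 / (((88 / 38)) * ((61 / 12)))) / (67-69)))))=-40511789 / 161595000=-0.25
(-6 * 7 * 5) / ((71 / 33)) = -6930 / 71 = -97.61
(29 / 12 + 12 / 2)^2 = 10201 / 144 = 70.84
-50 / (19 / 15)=-750 / 19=-39.47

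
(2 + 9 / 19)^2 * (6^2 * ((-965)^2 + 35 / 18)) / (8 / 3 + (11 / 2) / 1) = 25118963.72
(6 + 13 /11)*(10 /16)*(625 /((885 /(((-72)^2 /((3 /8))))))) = 28440000 /649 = 43821.26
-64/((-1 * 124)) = 16/31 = 0.52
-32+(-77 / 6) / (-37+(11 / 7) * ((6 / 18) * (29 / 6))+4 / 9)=-45189 / 1429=-31.62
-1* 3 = -3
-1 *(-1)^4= -1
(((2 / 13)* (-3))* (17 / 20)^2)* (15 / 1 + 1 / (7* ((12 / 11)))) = -367319 / 72800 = -5.05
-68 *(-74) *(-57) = -286824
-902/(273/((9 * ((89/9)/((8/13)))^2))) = -46440823/6048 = -7678.71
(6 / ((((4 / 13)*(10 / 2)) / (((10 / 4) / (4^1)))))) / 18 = 13 / 96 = 0.14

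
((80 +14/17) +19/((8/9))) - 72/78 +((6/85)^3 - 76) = 1614340339/63869000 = 25.28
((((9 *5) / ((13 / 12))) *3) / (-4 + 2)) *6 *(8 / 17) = -38880 / 221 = -175.93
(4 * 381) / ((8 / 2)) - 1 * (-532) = 913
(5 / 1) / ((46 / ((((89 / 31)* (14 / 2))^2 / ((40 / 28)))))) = 2716903 / 88412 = 30.73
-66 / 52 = -33 / 26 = -1.27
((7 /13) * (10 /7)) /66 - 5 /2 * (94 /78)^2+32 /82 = -4429913 /1371942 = -3.23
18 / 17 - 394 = -6680 / 17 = -392.94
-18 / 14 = -9 / 7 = -1.29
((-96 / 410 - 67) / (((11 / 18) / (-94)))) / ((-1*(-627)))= 706692 / 42845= 16.49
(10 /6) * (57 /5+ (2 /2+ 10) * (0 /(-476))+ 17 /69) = 4018 /207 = 19.41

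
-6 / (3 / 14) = -28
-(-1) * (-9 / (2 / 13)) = -58.50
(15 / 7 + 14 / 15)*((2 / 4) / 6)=323 / 1260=0.26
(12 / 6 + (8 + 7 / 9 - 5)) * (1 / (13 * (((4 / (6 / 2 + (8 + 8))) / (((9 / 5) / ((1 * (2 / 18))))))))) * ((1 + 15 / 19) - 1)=27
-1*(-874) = 874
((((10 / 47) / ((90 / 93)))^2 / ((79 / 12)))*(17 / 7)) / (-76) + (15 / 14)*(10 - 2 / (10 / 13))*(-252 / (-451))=139113150235 / 31403079939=4.43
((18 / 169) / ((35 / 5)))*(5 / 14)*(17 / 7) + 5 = 290600 / 57967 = 5.01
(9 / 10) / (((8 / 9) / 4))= 81 / 20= 4.05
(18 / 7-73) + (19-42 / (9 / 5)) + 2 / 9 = -4696 / 63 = -74.54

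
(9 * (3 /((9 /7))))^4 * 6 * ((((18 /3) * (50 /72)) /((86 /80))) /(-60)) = -3241350 /43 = -75380.23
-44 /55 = -4 /5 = -0.80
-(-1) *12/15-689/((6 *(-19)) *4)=2.31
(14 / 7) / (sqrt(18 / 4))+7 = 7.94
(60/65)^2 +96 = 16368/169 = 96.85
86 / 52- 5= -3.35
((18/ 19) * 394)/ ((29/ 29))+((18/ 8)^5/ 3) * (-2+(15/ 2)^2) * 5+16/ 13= 5653825585/ 1011712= 5588.37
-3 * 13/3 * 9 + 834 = 717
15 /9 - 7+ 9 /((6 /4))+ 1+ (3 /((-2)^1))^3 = -1.71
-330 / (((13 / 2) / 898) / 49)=-2233947.69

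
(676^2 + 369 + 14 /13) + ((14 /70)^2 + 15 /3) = 148639113 /325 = 457351.12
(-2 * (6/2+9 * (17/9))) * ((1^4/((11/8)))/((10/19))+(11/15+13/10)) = -4508/33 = -136.61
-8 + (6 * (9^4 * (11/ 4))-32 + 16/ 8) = 216437/ 2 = 108218.50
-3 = -3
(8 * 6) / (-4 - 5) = -16 / 3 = -5.33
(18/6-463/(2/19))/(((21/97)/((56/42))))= -1705454/63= -27070.70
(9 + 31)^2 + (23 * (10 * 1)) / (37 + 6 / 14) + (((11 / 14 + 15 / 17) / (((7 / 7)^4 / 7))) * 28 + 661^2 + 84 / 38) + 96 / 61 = 1132732977572 / 2581093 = 438857.87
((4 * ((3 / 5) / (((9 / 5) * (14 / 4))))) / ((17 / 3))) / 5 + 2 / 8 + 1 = 3007 / 2380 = 1.26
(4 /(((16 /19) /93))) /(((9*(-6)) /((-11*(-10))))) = -899.86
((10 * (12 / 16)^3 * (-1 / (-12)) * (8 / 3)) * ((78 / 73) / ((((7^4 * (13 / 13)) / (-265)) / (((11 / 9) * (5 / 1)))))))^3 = -850287432693359375 / 2756861963812565504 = -0.31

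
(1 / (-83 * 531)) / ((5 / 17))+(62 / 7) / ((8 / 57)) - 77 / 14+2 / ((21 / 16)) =364850509 / 6170220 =59.13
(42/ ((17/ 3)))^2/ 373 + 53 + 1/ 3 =17295148/ 323391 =53.48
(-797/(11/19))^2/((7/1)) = 229310449/847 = 270732.53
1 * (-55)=-55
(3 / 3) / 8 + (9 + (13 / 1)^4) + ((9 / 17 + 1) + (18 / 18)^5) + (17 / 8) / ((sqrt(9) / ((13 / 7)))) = 40803629 / 1428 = 28573.97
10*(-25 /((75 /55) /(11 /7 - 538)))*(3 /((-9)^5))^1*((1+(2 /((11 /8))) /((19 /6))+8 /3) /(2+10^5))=-242854625 /1178051110551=-0.00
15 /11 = 1.36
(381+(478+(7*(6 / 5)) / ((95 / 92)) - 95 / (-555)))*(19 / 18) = 22864352 / 24975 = 915.49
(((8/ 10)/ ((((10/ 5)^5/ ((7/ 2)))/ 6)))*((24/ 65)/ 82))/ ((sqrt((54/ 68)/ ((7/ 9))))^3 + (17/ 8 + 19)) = 5520580884/ 49215410816575 - 131167512*sqrt(714)/ 639800340615475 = 0.00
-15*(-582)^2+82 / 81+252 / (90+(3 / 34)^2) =-4757922049450 / 936441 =-5080856.19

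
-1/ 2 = -0.50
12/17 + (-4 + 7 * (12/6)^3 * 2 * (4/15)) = 6776/255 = 26.57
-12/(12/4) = -4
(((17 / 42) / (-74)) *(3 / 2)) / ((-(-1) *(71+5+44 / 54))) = -27 / 252784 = -0.00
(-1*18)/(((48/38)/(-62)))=1767/2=883.50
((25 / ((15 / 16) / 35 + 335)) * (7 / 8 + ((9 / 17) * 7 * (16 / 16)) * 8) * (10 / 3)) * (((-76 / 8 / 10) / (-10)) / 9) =2760415 / 34446114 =0.08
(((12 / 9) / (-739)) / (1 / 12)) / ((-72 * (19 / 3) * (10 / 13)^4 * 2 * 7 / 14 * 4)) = 28561 / 842460000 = 0.00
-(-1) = 1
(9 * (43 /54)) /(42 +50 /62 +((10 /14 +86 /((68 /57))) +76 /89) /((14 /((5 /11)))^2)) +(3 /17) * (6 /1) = 41754758837762 /34059363968499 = 1.23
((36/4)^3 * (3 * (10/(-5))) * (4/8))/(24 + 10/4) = -4374/53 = -82.53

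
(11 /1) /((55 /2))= 2 /5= 0.40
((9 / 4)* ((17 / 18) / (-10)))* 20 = -17 / 4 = -4.25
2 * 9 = 18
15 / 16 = 0.94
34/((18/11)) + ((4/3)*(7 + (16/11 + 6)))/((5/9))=27457/495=55.47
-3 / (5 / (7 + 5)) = -36 / 5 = -7.20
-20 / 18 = -10 / 9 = -1.11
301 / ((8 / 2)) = 301 / 4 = 75.25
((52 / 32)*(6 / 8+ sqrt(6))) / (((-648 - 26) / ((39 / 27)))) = -169*sqrt(6) / 48528 - 169 / 64704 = -0.01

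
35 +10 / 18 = 320 / 9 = 35.56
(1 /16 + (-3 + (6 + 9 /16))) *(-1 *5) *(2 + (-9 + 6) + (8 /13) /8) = 435 /26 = 16.73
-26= -26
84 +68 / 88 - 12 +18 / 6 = 1667 / 22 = 75.77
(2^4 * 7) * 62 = 6944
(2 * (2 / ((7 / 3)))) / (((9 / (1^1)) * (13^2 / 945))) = 180 / 169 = 1.07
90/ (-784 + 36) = -45/ 374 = -0.12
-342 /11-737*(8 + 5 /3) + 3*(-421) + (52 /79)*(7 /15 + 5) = -109687256 /13035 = -8414.83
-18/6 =-3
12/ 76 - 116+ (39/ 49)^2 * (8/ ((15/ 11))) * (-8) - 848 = -226629197/ 228095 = -993.57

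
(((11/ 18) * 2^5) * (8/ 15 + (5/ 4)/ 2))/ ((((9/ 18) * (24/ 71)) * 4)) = 108559/ 3240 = 33.51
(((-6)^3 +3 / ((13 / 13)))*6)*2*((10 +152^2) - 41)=-58974588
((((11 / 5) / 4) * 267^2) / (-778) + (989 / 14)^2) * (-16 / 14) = -5645.73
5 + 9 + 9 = 23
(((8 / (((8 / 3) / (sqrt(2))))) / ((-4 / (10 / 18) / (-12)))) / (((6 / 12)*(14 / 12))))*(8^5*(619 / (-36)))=-6829773.35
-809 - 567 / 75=-20414 / 25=-816.56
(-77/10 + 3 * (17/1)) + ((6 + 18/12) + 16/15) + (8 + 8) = 1018/15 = 67.87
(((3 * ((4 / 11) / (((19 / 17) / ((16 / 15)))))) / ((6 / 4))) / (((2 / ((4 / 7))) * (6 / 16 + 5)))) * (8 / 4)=69632 / 943635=0.07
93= 93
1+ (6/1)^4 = 1297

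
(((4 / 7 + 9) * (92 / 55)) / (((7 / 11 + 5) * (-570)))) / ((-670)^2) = -23 / 2071807500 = -0.00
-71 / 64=-1.11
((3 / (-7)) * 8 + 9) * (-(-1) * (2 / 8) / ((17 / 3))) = 117 / 476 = 0.25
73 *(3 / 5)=219 / 5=43.80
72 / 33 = 24 / 11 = 2.18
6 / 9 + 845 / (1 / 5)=12677 / 3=4225.67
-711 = -711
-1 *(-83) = 83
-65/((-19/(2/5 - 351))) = -22789/19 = -1199.42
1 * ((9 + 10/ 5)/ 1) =11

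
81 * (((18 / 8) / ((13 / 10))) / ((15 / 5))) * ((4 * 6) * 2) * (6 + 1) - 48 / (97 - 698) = 15701.62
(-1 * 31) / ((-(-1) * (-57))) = 31 / 57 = 0.54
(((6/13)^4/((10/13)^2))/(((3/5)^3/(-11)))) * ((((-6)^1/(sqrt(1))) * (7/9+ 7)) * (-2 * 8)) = -492800/169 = -2915.98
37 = 37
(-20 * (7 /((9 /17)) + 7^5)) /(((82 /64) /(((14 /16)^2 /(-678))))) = 37088590 /125091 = 296.49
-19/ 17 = -1.12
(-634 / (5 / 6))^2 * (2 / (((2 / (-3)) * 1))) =-43411248 / 25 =-1736449.92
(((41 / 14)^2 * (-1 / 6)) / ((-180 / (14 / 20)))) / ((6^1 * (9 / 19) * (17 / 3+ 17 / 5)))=31939 / 148055040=0.00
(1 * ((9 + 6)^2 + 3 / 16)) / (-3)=-1201 / 16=-75.06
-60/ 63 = -20/ 21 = -0.95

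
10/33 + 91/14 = 6.80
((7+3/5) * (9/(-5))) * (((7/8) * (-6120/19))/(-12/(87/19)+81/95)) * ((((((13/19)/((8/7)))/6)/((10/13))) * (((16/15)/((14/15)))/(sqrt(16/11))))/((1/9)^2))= -1275499953 * sqrt(11)/194840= -21711.94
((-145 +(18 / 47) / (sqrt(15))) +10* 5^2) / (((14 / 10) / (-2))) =-150 -12* sqrt(15) / 329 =-150.14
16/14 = 8/7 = 1.14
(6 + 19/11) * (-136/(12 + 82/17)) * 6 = -589560/1573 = -374.80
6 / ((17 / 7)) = 42 / 17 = 2.47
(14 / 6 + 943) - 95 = 2551 / 3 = 850.33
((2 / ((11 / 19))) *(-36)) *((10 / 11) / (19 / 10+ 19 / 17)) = -13600 / 363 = -37.47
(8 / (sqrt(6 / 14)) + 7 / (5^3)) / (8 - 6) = 7 / 250 + 4*sqrt(21) / 3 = 6.14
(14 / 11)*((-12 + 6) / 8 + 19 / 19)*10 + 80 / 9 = 1195 / 99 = 12.07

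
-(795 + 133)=-928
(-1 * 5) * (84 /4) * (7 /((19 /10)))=-7350 /19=-386.84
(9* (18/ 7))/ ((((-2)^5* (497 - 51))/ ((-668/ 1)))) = 13527/ 12488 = 1.08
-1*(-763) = 763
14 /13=1.08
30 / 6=5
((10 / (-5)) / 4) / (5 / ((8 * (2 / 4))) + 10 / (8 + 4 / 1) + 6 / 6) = -6 / 37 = -0.16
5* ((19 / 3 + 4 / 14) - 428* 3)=-134125 / 21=-6386.90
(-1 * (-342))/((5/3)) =1026/5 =205.20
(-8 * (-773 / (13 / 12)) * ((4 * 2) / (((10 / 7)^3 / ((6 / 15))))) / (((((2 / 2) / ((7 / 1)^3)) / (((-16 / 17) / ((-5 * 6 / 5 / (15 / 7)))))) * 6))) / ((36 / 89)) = 74001355456 / 248625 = 297642.46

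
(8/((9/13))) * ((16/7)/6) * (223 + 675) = 747136/189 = 3953.10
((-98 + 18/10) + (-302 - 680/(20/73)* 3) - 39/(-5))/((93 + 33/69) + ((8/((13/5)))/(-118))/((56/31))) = -9676935268/115415675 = -83.84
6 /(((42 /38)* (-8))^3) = -6859 /790272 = -0.01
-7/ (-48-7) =7/ 55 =0.13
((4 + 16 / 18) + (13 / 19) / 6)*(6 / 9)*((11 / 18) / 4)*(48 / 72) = 0.34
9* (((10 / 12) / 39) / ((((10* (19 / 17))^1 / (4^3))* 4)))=68 / 247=0.28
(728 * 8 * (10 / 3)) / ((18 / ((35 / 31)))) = 1019200 / 837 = 1217.68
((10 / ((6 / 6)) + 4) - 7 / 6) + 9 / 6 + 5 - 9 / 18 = 113 / 6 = 18.83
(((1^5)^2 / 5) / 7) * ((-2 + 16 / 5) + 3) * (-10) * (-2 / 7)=12 / 35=0.34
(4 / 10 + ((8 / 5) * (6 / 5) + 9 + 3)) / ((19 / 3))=1074 / 475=2.26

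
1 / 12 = 0.08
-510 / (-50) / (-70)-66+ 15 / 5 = -22101 / 350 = -63.15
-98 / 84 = -7 / 6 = -1.17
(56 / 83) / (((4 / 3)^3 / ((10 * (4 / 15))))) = 0.76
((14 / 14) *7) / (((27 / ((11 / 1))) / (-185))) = -14245 / 27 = -527.59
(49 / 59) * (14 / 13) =686 / 767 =0.89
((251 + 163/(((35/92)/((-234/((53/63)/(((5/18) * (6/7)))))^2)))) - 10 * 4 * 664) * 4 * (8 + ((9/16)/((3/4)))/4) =4772740036943/78652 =60681737.74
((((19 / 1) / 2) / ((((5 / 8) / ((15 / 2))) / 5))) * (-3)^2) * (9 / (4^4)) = 23085 / 128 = 180.35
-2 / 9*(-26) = 52 / 9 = 5.78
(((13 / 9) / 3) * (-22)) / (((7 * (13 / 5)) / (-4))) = 440 / 189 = 2.33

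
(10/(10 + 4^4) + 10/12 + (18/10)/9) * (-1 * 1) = -4273/3990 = -1.07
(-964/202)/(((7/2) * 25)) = -964/17675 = -0.05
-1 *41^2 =-1681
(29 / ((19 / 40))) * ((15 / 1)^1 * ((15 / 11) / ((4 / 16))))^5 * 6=4109810400000000000 / 3059969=1343088900573.83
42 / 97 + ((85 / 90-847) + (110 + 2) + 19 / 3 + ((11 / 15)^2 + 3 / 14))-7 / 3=-111353191 / 152775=-728.87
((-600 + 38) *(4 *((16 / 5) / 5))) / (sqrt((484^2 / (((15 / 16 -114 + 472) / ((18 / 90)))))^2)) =-1613783 / 146410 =-11.02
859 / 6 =143.17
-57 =-57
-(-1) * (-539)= -539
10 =10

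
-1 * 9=-9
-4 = -4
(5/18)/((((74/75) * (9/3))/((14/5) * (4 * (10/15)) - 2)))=1025/1998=0.51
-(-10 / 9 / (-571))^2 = -100 / 26409321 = -0.00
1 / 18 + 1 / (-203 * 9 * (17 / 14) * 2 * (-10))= 137 / 2465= 0.06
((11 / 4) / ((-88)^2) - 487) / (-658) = 195913 / 264704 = 0.74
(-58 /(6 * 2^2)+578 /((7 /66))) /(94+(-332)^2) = 457573 /9266712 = 0.05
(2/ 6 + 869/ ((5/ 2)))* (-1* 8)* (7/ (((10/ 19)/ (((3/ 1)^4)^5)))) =-3227028261217236/ 25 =-129081130448689.44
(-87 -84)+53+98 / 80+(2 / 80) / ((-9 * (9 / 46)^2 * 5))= -17027911 / 145800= -116.79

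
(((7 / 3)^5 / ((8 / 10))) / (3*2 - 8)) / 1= -84035 / 1944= -43.23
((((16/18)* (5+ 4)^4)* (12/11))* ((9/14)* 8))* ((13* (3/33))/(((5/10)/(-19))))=-1244595456/847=-1469416.12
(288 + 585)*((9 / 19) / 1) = 7857 / 19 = 413.53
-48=-48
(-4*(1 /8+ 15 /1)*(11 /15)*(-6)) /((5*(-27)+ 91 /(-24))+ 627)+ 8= 8.55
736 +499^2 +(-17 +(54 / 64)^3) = 8182844643 / 32768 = 249720.60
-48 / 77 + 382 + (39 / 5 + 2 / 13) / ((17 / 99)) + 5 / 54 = 1965513559 / 4594590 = 427.79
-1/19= -0.05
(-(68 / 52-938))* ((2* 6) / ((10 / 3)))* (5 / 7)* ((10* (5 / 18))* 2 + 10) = 487080 / 13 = 37467.69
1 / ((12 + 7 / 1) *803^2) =0.00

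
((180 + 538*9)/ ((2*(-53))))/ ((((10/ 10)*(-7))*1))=2511/ 371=6.77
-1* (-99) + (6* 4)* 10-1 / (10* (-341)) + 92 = 1469711 / 3410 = 431.00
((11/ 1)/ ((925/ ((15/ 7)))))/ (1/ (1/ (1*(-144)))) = -11/ 62160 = -0.00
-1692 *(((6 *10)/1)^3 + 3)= -365477076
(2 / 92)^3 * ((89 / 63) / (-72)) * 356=-0.00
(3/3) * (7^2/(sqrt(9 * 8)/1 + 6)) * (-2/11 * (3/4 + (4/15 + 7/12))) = 392/165 - 392 * sqrt(2)/165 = -0.98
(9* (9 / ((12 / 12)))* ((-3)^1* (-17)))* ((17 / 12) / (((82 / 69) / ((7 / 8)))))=11306547 / 2624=4308.90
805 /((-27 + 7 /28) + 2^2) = -460 /13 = -35.38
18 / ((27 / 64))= 128 / 3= 42.67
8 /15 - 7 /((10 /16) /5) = -832 /15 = -55.47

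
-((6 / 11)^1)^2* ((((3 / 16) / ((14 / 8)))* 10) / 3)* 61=-5490 / 847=-6.48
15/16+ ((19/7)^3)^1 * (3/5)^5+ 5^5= 53636495917/17150000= 3127.49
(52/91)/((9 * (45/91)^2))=4732/18225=0.26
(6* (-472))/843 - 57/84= -31771/7868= -4.04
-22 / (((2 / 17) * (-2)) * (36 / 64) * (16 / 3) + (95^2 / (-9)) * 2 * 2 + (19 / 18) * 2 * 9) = 3366 / 610901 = 0.01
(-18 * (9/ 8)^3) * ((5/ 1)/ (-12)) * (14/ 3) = 25515/ 512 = 49.83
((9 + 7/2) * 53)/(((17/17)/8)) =5300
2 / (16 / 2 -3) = 2 / 5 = 0.40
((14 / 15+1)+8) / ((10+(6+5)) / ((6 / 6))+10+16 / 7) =1043 / 3495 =0.30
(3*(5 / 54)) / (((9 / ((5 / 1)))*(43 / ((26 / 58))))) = 325 / 202014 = 0.00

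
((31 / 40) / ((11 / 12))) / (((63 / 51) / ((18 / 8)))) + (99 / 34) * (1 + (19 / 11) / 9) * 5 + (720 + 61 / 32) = 155152969 / 209440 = 740.80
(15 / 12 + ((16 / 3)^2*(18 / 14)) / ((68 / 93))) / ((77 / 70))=122015 / 2618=46.61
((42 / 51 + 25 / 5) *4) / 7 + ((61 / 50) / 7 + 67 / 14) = 24656 / 2975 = 8.29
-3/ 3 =-1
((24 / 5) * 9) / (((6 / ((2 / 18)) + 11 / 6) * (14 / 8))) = 5184 / 11725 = 0.44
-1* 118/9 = -118/9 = -13.11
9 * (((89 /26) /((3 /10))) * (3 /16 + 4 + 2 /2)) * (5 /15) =36935 /208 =177.57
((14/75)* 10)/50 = 14/375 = 0.04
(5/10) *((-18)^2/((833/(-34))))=-324/49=-6.61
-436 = -436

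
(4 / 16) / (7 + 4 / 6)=3 / 92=0.03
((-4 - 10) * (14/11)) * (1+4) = -89.09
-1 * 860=-860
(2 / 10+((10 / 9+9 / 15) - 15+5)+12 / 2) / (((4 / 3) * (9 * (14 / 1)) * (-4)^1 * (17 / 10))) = 47 / 25704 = 0.00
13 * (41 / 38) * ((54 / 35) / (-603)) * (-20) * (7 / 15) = 2132 / 6365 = 0.33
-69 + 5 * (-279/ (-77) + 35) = 9557/ 77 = 124.12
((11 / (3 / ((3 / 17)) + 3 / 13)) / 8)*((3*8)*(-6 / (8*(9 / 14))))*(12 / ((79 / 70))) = -15015 / 632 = -23.76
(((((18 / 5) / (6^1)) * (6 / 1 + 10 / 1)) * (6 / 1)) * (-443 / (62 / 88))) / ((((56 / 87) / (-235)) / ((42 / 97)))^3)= 4047846368475734550 / 28292863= 143069521401.06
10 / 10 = 1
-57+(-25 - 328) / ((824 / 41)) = -61441 / 824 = -74.56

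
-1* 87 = -87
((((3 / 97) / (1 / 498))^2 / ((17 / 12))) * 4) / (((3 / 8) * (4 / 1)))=446.54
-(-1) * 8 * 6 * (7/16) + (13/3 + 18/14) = 559/21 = 26.62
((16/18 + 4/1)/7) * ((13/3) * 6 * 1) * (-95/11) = -9880/63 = -156.83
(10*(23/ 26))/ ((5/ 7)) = 161/ 13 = 12.38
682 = 682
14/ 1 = 14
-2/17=-0.12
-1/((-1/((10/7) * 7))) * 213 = 2130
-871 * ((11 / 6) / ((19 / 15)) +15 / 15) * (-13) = 1053039 / 38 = 27711.55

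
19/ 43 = 0.44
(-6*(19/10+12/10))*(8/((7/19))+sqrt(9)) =-16089/35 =-459.69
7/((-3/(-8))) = 56/3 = 18.67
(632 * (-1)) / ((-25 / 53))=1339.84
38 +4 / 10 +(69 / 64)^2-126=-1770243 / 20480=-86.44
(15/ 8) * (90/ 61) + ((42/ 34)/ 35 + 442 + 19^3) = 7303.80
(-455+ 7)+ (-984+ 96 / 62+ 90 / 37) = -1637938 / 1147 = -1428.02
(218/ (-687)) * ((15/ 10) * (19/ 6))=-1.51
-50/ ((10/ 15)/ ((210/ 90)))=-175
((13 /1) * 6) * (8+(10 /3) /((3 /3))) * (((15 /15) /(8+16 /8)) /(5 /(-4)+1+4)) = 1768 /75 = 23.57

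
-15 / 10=-3 / 2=-1.50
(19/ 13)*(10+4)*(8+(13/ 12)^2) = 175693/ 936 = 187.71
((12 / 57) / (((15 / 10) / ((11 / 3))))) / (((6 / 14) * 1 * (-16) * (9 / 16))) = -616 / 4617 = -0.13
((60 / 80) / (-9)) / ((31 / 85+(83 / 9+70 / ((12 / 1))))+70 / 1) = -255 / 261386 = -0.00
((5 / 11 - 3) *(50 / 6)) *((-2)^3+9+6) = -148.48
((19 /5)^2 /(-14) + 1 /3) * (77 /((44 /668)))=-122411 /150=-816.07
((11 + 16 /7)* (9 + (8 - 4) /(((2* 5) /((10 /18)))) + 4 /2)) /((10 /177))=184729 /70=2638.99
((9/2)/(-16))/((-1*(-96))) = -3/1024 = -0.00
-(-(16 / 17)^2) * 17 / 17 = 256 / 289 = 0.89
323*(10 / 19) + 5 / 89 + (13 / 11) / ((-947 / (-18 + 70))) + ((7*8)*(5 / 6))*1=602599213 / 2781339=216.66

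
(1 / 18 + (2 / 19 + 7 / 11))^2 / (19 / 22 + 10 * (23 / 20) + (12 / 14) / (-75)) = 1573950175 / 30592869912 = 0.05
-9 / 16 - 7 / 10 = -101 / 80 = -1.26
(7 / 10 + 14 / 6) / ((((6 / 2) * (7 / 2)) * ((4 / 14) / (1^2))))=91 / 90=1.01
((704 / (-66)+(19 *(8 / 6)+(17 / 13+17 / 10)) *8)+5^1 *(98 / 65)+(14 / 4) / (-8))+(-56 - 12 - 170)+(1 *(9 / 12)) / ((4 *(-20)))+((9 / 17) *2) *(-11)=-144127 / 5440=-26.49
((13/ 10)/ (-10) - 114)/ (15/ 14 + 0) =-79891/ 750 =-106.52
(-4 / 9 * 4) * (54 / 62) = -48 / 31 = -1.55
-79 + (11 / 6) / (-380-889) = -601517 / 7614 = -79.00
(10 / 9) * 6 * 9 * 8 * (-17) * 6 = -48960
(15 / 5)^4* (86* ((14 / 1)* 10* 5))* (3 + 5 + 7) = 73143000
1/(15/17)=17/15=1.13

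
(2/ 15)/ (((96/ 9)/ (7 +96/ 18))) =37/ 240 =0.15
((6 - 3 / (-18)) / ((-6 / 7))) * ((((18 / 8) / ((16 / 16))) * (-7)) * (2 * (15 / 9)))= 9065 / 24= 377.71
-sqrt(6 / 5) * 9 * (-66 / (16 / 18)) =2673 * sqrt(30) / 20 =732.03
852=852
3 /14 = 0.21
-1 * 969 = -969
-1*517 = -517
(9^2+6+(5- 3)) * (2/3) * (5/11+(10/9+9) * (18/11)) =3026/3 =1008.67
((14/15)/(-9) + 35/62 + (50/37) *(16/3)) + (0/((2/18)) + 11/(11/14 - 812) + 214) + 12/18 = 781936600693/3517149330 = 222.32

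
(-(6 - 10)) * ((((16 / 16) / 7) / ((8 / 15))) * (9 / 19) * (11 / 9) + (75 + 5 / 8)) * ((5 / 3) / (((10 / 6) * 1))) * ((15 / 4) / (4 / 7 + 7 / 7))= 54975 / 76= 723.36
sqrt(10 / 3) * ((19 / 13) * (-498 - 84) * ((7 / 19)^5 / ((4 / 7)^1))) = -11411953 * sqrt(30) / 3388346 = -18.45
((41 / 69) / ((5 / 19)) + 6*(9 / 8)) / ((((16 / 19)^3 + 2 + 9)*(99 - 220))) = -85264229 / 13282424100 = -0.01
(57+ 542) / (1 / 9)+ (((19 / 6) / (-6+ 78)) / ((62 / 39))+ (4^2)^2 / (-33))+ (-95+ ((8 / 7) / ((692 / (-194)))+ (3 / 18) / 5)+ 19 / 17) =53467732816651 / 10109040480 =5289.10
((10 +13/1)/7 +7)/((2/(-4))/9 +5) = 1296/623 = 2.08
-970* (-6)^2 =-34920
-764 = -764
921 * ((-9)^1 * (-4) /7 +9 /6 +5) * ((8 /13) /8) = 150123 /182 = 824.85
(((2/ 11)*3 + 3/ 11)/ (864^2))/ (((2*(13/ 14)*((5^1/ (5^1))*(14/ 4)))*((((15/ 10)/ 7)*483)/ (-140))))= -35/ 153451584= -0.00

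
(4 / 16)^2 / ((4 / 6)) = 3 / 32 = 0.09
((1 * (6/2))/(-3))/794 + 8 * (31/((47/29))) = 153.02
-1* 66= -66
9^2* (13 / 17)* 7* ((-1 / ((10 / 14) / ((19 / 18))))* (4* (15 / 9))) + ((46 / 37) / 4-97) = -5495367 / 1258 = -4368.34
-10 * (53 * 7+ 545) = -9160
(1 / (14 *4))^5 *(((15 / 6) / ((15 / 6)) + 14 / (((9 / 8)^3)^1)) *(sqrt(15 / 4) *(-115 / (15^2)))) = -181631 *sqrt(15) / 36133511823360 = -0.00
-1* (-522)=522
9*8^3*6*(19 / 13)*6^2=18911232 / 13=1454710.15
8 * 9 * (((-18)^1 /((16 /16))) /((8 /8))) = -1296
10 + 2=12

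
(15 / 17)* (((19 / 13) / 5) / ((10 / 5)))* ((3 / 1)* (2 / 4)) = 171 / 884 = 0.19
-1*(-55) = 55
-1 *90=-90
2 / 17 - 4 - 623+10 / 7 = -74429 / 119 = -625.45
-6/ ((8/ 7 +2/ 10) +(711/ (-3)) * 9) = 105/ 37304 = 0.00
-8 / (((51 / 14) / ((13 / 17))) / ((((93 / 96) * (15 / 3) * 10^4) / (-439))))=70525000 / 380613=185.29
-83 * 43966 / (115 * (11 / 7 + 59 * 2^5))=-25544246 / 1521105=-16.79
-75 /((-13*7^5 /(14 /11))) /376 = 75 /64548484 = 0.00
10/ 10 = 1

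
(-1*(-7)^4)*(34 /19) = -81634 /19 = -4296.53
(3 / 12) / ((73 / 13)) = 13 / 292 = 0.04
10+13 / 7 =83 / 7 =11.86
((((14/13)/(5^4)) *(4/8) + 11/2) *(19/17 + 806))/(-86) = -1226506469/23757500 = -51.63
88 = 88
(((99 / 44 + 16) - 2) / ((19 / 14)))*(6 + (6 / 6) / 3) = 455 / 6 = 75.83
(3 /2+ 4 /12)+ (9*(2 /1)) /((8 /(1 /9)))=25 /12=2.08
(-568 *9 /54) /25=-284 /75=-3.79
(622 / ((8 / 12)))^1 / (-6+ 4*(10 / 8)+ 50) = 933 / 49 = 19.04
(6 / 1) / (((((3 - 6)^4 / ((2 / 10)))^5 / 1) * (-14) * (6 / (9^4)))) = -1 / 23250543750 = -0.00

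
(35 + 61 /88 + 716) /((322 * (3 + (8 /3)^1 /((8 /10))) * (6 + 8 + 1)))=66149 /2691920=0.02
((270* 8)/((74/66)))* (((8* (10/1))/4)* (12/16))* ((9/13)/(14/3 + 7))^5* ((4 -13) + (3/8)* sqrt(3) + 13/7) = -1227348109152/8081216279045 + 230127770466* sqrt(3)/28861486710875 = -0.14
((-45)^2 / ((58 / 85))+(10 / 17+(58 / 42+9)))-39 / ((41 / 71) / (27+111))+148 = -5257868251 / 848946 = -6193.41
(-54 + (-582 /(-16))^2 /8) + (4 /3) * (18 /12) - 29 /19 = 1088235 /9728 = 111.87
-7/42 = -1/6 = -0.17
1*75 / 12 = 25 / 4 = 6.25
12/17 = 0.71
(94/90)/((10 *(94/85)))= 17/180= 0.09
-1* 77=-77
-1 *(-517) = 517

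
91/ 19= 4.79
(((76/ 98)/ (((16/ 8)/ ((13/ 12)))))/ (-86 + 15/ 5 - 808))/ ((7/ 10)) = -1235/ 1833678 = -0.00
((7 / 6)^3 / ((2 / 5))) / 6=1715 / 2592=0.66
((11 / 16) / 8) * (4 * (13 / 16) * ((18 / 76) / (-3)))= -0.02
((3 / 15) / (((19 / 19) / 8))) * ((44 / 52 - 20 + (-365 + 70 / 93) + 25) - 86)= -4298248 / 6045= -711.04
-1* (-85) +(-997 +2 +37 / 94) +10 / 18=-909.05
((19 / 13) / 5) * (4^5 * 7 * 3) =408576 / 65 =6285.78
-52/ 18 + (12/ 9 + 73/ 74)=-379/ 666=-0.57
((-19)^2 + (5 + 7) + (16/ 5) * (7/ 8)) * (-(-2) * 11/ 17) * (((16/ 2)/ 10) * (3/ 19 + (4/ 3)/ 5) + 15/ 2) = 461807467/ 121125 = 3812.65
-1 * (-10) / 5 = 2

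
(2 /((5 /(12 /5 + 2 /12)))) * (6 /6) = 77 /75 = 1.03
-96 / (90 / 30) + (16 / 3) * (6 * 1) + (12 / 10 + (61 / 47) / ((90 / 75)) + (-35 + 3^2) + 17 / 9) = -92339 / 4230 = -21.83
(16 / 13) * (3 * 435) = 20880 / 13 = 1606.15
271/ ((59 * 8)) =271/ 472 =0.57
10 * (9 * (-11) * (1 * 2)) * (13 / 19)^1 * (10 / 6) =-42900 / 19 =-2257.89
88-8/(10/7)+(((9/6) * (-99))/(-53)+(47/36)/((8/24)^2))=102769/1060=96.95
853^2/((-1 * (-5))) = 727609/5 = 145521.80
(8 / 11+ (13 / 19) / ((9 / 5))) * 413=860279 / 1881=457.35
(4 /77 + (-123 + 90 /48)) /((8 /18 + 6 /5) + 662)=-3356145 /18396224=-0.18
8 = 8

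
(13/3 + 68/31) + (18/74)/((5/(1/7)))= 786902/120435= 6.53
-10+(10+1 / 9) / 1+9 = 82 / 9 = 9.11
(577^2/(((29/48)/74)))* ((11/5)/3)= 4336067296/145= 29903912.39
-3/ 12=-1/ 4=-0.25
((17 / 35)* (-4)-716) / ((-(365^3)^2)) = 25128 / 82760905001796875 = 0.00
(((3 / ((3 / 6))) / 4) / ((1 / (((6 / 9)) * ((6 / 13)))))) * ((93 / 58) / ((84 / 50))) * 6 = 6975 / 2639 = 2.64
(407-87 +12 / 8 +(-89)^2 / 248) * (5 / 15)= 87653 / 744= 117.81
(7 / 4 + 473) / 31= 1899 / 124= 15.31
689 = 689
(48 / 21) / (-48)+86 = 1805 / 21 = 85.95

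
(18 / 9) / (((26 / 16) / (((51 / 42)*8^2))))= 8704 / 91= 95.65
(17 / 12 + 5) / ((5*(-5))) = -77 / 300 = -0.26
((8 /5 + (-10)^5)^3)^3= -1952843767999328016127741954752493125707497337782272 /1953125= -999856009215655944257403900000000000000000000.00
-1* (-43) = 43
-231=-231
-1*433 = -433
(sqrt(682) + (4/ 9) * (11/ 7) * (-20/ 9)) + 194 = sqrt(682) + 109118/ 567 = 218.56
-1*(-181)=181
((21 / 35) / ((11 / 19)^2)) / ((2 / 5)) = 4.48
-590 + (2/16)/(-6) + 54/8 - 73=-656.27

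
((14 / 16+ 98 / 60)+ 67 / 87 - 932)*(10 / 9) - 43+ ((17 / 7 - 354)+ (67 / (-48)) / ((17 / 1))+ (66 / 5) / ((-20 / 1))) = -17731289551 / 12423600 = -1427.23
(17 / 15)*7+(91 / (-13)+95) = 1439 / 15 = 95.93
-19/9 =-2.11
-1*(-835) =835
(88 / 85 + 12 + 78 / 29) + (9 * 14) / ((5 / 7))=473588 / 2465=192.12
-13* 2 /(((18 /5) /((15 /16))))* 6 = -40.62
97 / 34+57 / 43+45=71899 / 1462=49.18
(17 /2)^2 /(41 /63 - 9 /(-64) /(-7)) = 291312 /2543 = 114.55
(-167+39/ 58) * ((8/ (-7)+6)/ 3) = -163999/ 609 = -269.29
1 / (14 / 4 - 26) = -2 / 45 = -0.04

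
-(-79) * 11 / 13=869 / 13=66.85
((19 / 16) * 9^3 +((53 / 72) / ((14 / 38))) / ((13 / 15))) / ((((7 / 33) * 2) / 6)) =125115969 / 10192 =12275.90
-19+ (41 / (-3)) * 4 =-221 / 3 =-73.67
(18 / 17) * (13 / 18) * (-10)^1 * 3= -390 / 17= -22.94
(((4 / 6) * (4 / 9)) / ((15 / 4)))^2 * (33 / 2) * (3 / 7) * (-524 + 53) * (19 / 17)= -16800256 / 722925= -23.24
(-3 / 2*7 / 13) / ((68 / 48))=-126 / 221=-0.57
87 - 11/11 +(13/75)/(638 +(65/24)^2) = 799185446/9292825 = 86.00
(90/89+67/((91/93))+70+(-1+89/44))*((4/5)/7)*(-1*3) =-150210993/3118115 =-48.17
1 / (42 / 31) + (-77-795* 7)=-236933 / 42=-5641.26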